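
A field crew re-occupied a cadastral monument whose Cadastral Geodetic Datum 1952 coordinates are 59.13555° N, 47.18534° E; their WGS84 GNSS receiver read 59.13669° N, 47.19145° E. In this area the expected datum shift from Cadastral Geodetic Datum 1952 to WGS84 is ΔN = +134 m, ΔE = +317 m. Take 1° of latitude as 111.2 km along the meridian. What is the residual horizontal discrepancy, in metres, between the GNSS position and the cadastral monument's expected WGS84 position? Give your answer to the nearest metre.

Observed coordinate differences: Δφ = +0.00114°, Δλ = +0.00611°.
Converting to metres (1° lat = 111200 m, cos φ = 0.513009): observed ΔN = 126.8 m, observed ΔE = 348.6 m.
Subtracting the expected shift leaves a residual of 126.8 − (134) = -7.2 m north and 348.6 − (317) = 31.6 m east.
Residual distance = √((-7.2)² + 31.6²) = 32.4 m.

32 m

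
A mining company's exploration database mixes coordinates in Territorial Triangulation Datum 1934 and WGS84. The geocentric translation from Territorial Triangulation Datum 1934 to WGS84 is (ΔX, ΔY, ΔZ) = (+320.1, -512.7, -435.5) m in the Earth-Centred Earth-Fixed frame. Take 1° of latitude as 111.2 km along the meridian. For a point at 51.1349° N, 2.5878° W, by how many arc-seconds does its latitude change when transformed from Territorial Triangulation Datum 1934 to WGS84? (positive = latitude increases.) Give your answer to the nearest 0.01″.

Δφ = -17.49″

sin φ = 0.778626, cos φ = 0.627489, sin λ = -0.045150, cos λ = 0.998980.
North component: ΔN = −sin φ cos λ·ΔX − sin φ sin λ·ΔY + cos φ·ΔZ = −(0.778626)(0.998980)(320.1) − (0.778626)(-0.045150)(-512.7) + (0.627489)(-435.5) = -540.28 m.
1° of latitude spans 111200 m, so Δφ = -540.28 / 111200 × 3600 = -17.491″.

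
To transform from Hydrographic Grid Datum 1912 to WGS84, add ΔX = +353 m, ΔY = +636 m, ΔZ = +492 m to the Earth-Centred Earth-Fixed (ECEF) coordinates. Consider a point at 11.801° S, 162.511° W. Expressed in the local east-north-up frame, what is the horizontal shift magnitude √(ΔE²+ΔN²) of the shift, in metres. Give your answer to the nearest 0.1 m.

The local east axis at (φ, λ) is (−sin λ, cos λ, 0), so ΔE = −sin(-162.511°)·353 + cos(-162.511°)·636 = -500.52 m.
The local north axis is (−sin φ cos λ, −sin φ sin λ, cos φ), giving ΔN = -68.856 − 39.089 + 481.601 = 373.66 m.
Horizontal magnitude = √(ΔE² + ΔN²) = √((-500.52)² + 373.66²) = 624.61 m.

624.6 m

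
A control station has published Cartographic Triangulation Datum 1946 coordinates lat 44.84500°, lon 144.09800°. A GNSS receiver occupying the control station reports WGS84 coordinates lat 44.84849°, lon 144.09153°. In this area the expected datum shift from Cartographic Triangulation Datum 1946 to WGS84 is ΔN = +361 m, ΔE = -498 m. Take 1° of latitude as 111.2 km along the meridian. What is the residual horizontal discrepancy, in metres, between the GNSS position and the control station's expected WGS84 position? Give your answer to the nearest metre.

Observed coordinate differences: Δφ = +0.00349°, Δλ = -0.00647°.
Converting to metres (1° lat = 111200 m, cos φ = 0.709017): observed ΔN = 388.1 m, observed ΔE = -510.1 m.
Subtracting the expected shift leaves a residual of 388.1 − (361) = 27.1 m north and -510.1 − (-498) = -12.1 m east.
Residual distance = √(27.1² + (-12.1)²) = 29.7 m.

30 m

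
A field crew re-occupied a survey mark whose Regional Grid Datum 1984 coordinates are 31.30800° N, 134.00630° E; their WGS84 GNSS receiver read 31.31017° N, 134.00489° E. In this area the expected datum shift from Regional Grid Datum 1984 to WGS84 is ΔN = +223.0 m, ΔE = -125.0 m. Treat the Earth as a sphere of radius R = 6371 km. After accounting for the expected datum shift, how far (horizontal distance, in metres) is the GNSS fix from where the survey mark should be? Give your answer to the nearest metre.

Observed coordinate differences: Δφ = +0.00217°, Δλ = -0.00141°.
Converting to metres (1° lat = 111195 m, cos φ = 0.854386): observed ΔN = 241.3 m, observed ΔE = -134.0 m.
Subtracting the expected shift leaves a residual of 241.3 − (223.0) = 18.3 m north and -134.0 − (-125.0) = -9.0 m east.
Residual distance = √(18.3² + (-9.0)²) = 20.4 m.

20 m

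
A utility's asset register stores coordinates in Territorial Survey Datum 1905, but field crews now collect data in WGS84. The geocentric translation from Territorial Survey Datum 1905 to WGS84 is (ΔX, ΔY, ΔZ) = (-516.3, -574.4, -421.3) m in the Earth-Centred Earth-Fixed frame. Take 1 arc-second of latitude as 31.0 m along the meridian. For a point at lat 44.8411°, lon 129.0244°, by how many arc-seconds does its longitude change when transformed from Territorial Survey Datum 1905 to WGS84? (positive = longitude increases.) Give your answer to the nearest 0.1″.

Δλ = 34.7″

sin φ = 0.705143, cos φ = 0.709065, sin λ = 0.776878, cos λ = -0.629651.
East component: ΔE = −sin λ·ΔX + cos λ·ΔY = −(0.776878)(-516.3) + (-0.629651)(-574.4) = 762.77 m.
1° of latitude spans 3600 × 31.00 = 111600 m; at latitude φ, 1° of longitude spans that × cos φ = 79131.7 m, so Δλ = 762.77 / 79131.7 × 3600 = 34.701″.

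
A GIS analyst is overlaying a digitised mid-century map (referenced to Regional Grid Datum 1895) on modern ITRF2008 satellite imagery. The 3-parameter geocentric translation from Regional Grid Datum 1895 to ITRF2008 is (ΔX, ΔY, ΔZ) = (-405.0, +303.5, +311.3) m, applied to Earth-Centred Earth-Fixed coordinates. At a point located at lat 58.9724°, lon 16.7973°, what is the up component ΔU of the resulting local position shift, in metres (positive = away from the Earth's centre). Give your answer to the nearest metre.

The local up (radial) axis is (cos φ cos λ, cos φ sin λ, sin φ), giving ΔU = -199.851 + 45.209 + 266.759 = 112.12 m.

ΔU = 112 m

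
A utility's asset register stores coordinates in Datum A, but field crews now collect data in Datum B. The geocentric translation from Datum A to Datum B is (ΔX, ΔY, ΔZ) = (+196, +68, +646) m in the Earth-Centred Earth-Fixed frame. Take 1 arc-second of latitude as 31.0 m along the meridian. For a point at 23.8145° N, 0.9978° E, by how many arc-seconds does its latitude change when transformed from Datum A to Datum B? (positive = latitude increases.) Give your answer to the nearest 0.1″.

sin φ = 0.403777, cos φ = 0.914858, sin λ = 0.017414, cos λ = 0.999848.
North component: ΔN = −sin φ cos λ·ΔX − sin φ sin λ·ΔY + cos φ·ΔZ = −(0.403777)(0.999848)(196) − (0.403777)(0.017414)(68) + (0.914858)(646) = 511.39 m.
1° of latitude spans 3600 × 31.00 = 111600 m, so Δφ = 511.39 / 111600 × 3600 = 16.497″.

Δφ = 16.5″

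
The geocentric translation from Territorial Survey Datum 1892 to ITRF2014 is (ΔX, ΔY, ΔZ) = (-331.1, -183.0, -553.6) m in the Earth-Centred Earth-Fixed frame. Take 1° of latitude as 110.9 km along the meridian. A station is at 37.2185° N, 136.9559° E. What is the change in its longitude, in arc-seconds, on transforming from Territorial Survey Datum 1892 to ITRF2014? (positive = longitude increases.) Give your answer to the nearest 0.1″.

sin φ = 0.604856, cos φ = 0.796335, sin λ = 0.682561, cos λ = -0.730829.
East component: ΔE = −sin λ·ΔX + cos λ·ΔY = −(0.682561)(-331.1) + (-0.730829)(-183.0) = 359.74 m.
1° of latitude spans 110900 m; at latitude φ, 1° of longitude spans that × cos φ = 88313.5 m, so Δλ = 359.74 / 88313.5 × 3600 = 14.664″.

Δλ = 14.7″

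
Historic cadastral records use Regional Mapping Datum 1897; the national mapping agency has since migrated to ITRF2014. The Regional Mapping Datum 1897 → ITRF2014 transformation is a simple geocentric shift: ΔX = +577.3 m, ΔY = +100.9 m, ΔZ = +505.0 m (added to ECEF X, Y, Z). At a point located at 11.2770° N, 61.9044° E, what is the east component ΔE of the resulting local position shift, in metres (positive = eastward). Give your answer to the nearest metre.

At φ = 11.2770°, λ = 61.9044°: sin φ = 0.195552, cos φ = 0.980693, sin λ = 0.882163, cos λ = 0.470944.
ΔE = −sin λ·ΔX + cos λ·ΔY = −(0.882163)·(577.3) + (0.470944)·(100.9) = -461.75 m.

ΔE = -462 m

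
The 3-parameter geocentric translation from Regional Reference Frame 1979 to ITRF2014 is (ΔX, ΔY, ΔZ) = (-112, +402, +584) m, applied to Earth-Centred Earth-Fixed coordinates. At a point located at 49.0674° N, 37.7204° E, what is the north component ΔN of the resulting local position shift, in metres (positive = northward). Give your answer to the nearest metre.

ΔN = 264 m

At φ = 49.0674°, λ = 37.7204°: sin φ = 0.755481, cos φ = 0.655171, sin λ = 0.611809, cos λ = 0.791006.
ΔN = −sin φ cos λ·ΔX − sin φ sin λ·ΔY + cos φ·ΔZ = −(0.755481)(0.791006)(-112) − (0.755481)(0.611809)(402) + (0.655171)(584) = 263.74 m.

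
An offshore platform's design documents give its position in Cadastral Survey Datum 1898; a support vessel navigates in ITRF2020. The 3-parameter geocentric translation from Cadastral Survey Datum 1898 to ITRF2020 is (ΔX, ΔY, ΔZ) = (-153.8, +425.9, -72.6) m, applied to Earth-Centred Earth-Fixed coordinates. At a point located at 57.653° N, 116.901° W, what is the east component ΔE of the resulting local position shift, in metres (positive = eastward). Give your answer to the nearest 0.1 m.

The local east axis at (φ, λ) is (−sin λ, cos λ, 0), so ΔE = −sin(-116.901°)·(-153.8) + cos(-116.901°)·425.9 = -329.86 m.

ΔE = -329.9 m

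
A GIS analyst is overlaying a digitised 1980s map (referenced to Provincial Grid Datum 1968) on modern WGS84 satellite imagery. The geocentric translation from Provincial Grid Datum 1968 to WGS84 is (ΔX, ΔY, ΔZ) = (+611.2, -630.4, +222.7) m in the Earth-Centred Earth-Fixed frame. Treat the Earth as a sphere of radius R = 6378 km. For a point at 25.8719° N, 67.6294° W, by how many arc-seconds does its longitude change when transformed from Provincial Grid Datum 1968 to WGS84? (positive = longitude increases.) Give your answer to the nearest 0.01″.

sin φ = 0.436361, cos φ = 0.899772, sin λ = -0.924741, cos λ = 0.380596.
East component: ΔE = −sin λ·ΔX + cos λ·ΔY = −(-0.924741)(611.2) + (0.380596)(-630.4) = 325.27 m.
1° of latitude spans πR/180 = 111317 m; at latitude φ, 1° of longitude spans that × cos φ = 100160.0 m, so Δλ = 325.27 / 100160.0 × 3600 = 11.691″.

Δλ = 11.69″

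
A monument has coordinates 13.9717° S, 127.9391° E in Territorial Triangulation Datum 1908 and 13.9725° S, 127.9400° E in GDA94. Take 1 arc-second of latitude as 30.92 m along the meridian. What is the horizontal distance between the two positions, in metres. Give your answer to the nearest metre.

Δφ = -13.9725° − -13.9717° = -0.0008°; Δλ = 127.9400° − 127.9391° = +0.0009°.
1° of latitude = 3600 × 30.92 = 111312 m.
ΔN = Δφ × 111312 = -89.0 m; ΔE = Δλ × 111312 × cos(-13.9717°) = +0.0009 × 111312 × 0.970415 = 97.2 m.
Distance = √(ΔE² + ΔN²) = √(97.2² + (-89.0)²) = 131.8 m.

132 m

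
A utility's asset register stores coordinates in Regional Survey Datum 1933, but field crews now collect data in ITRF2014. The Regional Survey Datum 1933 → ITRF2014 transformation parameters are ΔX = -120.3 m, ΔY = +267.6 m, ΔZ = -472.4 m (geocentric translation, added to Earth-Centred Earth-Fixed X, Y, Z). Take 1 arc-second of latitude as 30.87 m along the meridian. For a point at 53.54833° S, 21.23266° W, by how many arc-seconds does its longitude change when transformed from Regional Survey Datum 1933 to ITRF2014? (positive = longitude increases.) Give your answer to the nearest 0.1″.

sin φ = -0.804358, cos φ = 0.594145, sin λ = -0.362156, cos λ = 0.932118.
East component: ΔE = −sin λ·ΔX + cos λ·ΔY = −(-0.362156)(-120.3) + (0.932118)(267.6) = 205.87 m.
1° of latitude spans 3600 × 30.87 = 111132 m; at latitude φ, 1° of longitude spans that × cos φ = 66028.5 m, so Δλ = 205.87 / 66028.5 × 3600 = 11.224″.

Δλ = 11.2″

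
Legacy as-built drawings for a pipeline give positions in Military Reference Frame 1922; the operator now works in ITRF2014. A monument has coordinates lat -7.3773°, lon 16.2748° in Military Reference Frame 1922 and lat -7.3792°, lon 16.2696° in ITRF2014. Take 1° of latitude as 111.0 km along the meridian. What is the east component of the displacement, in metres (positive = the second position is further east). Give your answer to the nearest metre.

Δφ = -7.3792° − -7.3773° = -0.0019°; Δλ = 16.2696° − 16.2748° = -0.0052°.
ΔN = Δφ × 111000 = -210.9 m; ΔE = Δλ × 111000 × cos(-7.3773°) = -0.0052 × 111000 × 0.991722 = -572.4 m.

ΔE = -572 m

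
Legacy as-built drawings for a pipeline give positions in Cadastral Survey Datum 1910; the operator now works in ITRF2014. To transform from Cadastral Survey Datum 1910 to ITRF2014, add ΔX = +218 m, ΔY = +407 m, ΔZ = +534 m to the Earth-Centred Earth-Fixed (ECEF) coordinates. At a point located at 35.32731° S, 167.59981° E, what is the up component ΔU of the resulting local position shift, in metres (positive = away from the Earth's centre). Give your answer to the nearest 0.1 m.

The local up (radial) axis is (cos φ cos λ, cos φ sin λ, sin φ), giving ΔU = -173.709 + 71.305 − 308.784 = -411.19 m.

ΔU = -411.2 m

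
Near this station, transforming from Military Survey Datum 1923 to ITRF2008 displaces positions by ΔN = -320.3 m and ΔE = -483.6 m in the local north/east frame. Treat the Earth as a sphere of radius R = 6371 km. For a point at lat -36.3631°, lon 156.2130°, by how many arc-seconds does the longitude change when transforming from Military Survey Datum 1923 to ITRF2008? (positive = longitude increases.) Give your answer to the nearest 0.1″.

Δλ = -19.4″

At latitude -36.3631°, cos φ = 0.805276.
One radian of longitude at latitude φ spans R cos φ, so Δλ = ΔE / (R cos φ) = -483.6 / (6371000 × 0.805276) = -9.4261e-05 rad = -19.443″.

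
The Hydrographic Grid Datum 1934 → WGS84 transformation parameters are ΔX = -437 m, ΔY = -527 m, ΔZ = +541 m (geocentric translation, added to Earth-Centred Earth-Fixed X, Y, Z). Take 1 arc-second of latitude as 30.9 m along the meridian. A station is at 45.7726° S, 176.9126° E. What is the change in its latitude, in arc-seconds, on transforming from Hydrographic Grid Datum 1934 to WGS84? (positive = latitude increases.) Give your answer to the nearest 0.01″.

sin φ = -0.716577, cos φ = 0.697508, sin λ = 0.053859, cos λ = -0.998549.
North component: ΔN = −sin φ cos λ·ΔX − sin φ sin λ·ΔY + cos φ·ΔZ = −(-0.716577)(-0.998549)(-437) − (-0.716577)(0.053859)(-527) + (0.697508)(541) = 669.70 m.
1° of latitude spans 3600 × 30.90 = 111240 m, so Δφ = 669.70 / 111240 × 3600 = 21.673″.

Δφ = 21.67″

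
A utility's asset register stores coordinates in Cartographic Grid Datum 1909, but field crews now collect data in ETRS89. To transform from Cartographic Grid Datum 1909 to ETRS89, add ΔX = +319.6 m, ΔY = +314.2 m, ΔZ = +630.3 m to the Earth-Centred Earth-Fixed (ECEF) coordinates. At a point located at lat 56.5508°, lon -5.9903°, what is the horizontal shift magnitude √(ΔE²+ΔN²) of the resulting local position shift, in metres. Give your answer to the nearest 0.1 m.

362.8 m

The local east axis at (φ, λ) is (−sin λ, cos λ, 0), so ΔE = −sin(-5.9903°)·319.6 + cos(-5.9903°)·314.2 = 345.84 m.
The local north axis is (−sin φ cos λ, −sin φ sin λ, cos φ), giving ΔN = -265.210 + 27.359 + 347.420 = 109.57 m.
Horizontal magnitude = √(ΔE² + ΔN²) = √(345.84² + 109.57²) = 362.78 m.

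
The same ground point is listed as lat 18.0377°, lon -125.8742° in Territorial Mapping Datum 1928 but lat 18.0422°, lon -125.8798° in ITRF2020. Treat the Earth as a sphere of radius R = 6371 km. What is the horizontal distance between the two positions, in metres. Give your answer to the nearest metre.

775 m

Δφ = 18.0422° − 18.0377° = +0.0045°; Δλ = -125.8798° − -125.8742° = -0.0056°.
1° along a meridian = πR/180 = 111195 m.
ΔN = Δφ × 111195 = 500.4 m; ΔE = Δλ × 111195 × cos(18.0377°) = -0.0056 × 111195 × 0.950853 = -592.1 m.
Distance = √(ΔE² + ΔN²) = √((-592.1)² + 500.4²) = 775.2 m.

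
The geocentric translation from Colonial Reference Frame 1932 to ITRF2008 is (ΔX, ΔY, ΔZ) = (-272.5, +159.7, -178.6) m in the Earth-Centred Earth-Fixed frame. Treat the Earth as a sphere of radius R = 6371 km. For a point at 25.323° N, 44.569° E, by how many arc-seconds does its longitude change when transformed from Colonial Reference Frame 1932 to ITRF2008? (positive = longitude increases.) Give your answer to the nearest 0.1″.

Δλ = 10.9″

sin φ = 0.427721, cos φ = 0.903911, sin λ = 0.701768, cos λ = 0.712406.
East component: ΔE = −sin λ·ΔX + cos λ·ΔY = −(0.701768)(-272.5) + (0.712406)(159.7) = 305.00 m.
1° of latitude spans πR/180 = 111195 m; at latitude φ, 1° of longitude spans that × cos φ = 100510.3 m, so Δλ = 305.00 / 100510.3 × 3600 = 10.924″.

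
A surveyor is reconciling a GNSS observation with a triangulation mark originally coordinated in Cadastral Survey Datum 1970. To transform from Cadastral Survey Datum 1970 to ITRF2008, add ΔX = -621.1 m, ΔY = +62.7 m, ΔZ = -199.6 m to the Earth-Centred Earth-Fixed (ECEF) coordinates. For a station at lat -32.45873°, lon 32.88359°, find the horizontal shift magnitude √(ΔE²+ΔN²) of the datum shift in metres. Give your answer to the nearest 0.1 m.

580.5 m

At φ = -32.45873°, λ = 32.88359°: sin φ = -0.536692, cos φ = 0.843778, sin λ = 0.542934, cos λ = 0.839775.
ΔE = −sin λ·ΔX + cos λ·ΔY = −(0.542934)·(-621.1) + (0.839775)·(62.7) = 389.87 m.
ΔN = −sin φ cos λ·ΔX − sin φ sin λ·ΔY + cos φ·ΔZ = −(-0.536692)(0.839775)(-621.1) − (-0.536692)(0.542934)(62.7) + (0.843778)(-199.6) = -430.08 m.
Horizontal magnitude = √(ΔE² + ΔN²) = √(389.87² + (-430.08)²) = 580.49 m.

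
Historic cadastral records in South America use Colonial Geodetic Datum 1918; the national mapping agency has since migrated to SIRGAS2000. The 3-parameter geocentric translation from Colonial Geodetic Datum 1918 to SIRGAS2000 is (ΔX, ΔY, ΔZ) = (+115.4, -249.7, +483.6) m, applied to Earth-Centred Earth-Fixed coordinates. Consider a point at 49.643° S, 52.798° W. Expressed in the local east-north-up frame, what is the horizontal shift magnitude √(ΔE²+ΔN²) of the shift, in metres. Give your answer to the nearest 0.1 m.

521.2 m

At φ = -49.643°, λ = -52.798°: sin φ = -0.762025, cos φ = 0.647548, sin λ = -0.796509, cos λ = 0.604627.
ΔE = −sin λ·ΔX + cos λ·ΔY = −(-0.796509)·(115.4) + (0.604627)·(-249.7) = -59.06 m.
ΔN = −sin φ cos λ·ΔX − sin φ sin λ·ΔY + cos φ·ΔZ = −(-0.762025)(0.604627)(115.4) − (-0.762025)(-0.796509)(-249.7) + (0.647548)(483.6) = 517.88 m.
Horizontal magnitude = √(ΔE² + ΔN²) = √((-59.06)² + 517.88²) = 521.24 m.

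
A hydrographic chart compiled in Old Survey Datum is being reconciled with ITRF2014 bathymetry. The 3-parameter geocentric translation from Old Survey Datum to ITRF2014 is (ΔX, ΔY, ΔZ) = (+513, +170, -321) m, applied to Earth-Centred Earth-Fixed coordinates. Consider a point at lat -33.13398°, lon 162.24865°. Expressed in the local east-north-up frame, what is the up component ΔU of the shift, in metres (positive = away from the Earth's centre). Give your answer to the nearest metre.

ΔU = -190 m

At φ = -33.13398°, λ = 162.24865°: sin φ = -0.546599, cos φ = 0.837395, sin λ = 0.304887, cos λ = -0.952389.
ΔU = cos φ cos λ·ΔX + cos φ sin λ·ΔY + sin φ·ΔZ = (0.837395)(-0.952389)(513) + (0.837395)(0.304887)(170) + (-0.546599)(-321) = -190.27 m.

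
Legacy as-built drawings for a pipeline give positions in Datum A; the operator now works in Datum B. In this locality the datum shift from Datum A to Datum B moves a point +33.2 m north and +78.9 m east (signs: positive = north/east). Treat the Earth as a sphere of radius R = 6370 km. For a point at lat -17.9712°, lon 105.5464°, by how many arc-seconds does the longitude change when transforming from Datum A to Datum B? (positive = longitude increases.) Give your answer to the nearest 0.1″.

Δλ = 2.7″

At latitude -17.9712°, cos φ = 0.951212.
One radian of longitude at latitude φ spans R cos φ, so Δλ = ΔE / (R cos φ) = 78.9 / (6370000 × 0.951212) = 1.3021e-05 rad = 2.686″.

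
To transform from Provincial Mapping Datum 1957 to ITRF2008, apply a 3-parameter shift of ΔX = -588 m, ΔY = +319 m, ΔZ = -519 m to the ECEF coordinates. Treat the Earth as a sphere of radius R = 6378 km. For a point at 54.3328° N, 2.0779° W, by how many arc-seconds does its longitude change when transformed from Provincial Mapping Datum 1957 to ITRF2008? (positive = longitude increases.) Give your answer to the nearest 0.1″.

sin φ = 0.812417, cos φ = 0.583076, sin λ = -0.036258, cos λ = 0.999342.
East component: ΔE = −sin λ·ΔX + cos λ·ΔY = −(-0.036258)(-588) + (0.999342)(319) = 297.47 m.
1° of latitude spans πR/180 = 111317 m; at latitude φ, 1° of longitude spans that × cos φ = 64906.4 m, so Δλ = 297.47 / 64906.4 × 3600 = 16.499″.

Δλ = 16.5″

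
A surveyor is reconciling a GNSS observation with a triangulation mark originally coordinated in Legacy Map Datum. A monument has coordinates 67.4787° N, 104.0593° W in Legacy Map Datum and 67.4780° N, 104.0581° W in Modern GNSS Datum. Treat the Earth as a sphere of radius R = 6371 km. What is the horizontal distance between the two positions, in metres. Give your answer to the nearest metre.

93 m

Δφ = 67.4780° − 67.4787° = -0.0007°; Δλ = -104.0581° − -104.0593° = +0.0012°.
1° along a meridian = πR/180 = 111195 m.
ΔN = Δφ × 111195 = -77.8 m; ΔE = Δλ × 111195 × cos(67.4787°) = +0.0012 × 111195 × 0.383027 = 51.1 m.
Distance = √(ΔE² + ΔN²) = √(51.1² + (-77.8)²) = 93.1 m.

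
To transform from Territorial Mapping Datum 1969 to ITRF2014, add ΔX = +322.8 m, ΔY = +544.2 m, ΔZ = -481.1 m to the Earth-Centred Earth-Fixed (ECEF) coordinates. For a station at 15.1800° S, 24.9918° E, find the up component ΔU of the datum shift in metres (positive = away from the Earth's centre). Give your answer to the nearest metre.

ΔU = 630 m

At φ = -15.1800°, λ = 24.9918°: sin φ = -0.261852, cos φ = 0.965108, sin λ = 0.422489, cos λ = 0.906368.
ΔU = cos φ cos λ·ΔX + cos φ sin λ·ΔY + sin φ·ΔZ = (0.965108)(0.906368)(322.8) + (0.965108)(0.422489)(544.2) + (-0.261852)(-481.1) = 630.24 m.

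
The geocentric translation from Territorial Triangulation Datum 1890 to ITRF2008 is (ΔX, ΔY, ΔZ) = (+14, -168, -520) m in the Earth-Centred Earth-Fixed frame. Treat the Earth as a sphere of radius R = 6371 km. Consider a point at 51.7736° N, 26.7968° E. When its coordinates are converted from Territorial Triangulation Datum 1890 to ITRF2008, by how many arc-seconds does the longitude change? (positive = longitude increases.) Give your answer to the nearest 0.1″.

Δλ = -8.2″

sin φ = 0.785572, cos φ = 0.618770, sin λ = 0.450828, cos λ = 0.892611.
East component: ΔE = −sin λ·ΔX + cos λ·ΔY = −(0.450828)(14) + (0.892611)(-168) = -156.27 m.
1° of latitude spans πR/180 = 111195 m; at latitude φ, 1° of longitude spans that × cos φ = 68804.1 m, so Δλ = -156.27 / 68804.1 × 3600 = -8.176″.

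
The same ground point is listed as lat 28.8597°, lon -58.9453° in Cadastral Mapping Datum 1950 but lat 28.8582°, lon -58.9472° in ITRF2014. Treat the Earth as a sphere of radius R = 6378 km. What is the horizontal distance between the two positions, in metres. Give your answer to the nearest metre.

Δφ = 28.8582° − 28.8597° = -0.0015°; Δλ = -58.9472° − -58.9453° = -0.0019°.
1° along a meridian = πR/180 = 111317 m.
ΔN = Δφ × 111317 = -167.0 m; ΔE = Δλ × 111317 × cos(28.8597°) = -0.0019 × 111317 × 0.875804 = -185.2 m.
Distance = √(ΔE² + ΔN²) = √((-185.2)² + (-167.0)²) = 249.4 m.

249 m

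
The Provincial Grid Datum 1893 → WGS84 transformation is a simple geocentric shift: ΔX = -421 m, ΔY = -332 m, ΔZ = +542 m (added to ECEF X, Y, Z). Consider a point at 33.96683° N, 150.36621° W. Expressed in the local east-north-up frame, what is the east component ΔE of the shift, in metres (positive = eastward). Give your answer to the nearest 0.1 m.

ΔE = 80.4 m

At φ = 33.96683°, λ = -150.36621°: sin φ = 0.558713, cos φ = 0.829361, sin λ = -0.494455, cos λ = -0.869203.
ΔE = −sin λ·ΔX + cos λ·ΔY = −(-0.494455)·(-421) + (-0.869203)·(-332) = 80.41 m.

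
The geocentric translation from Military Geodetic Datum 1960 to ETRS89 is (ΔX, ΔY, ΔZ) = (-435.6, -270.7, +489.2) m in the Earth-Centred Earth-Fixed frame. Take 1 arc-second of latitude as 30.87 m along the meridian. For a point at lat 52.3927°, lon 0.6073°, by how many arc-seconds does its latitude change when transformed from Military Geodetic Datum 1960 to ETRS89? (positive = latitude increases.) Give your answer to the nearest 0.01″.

Δφ = 20.92″

sin φ = 0.792212, cos φ = 0.610246, sin λ = 0.010599, cos λ = 0.999944.
North component: ΔN = −sin φ cos λ·ΔX − sin φ sin λ·ΔY + cos φ·ΔZ = −(0.792212)(0.999944)(-435.6) − (0.792212)(0.010599)(-270.7) + (0.610246)(489.2) = 645.87 m.
1° of latitude spans 3600 × 30.87 = 111132 m, so Δφ = 645.87 / 111132 × 3600 = 20.922″.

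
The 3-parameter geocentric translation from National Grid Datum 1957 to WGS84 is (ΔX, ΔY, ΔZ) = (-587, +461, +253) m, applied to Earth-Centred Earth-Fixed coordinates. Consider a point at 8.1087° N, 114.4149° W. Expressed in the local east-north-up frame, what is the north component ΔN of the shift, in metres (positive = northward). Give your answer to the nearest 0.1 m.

The local north axis is (−sin φ cos λ, −sin φ sin λ, cos φ), giving ΔN = -34.224 + 59.210 + 250.471 = 275.46 m.

ΔN = 275.5 m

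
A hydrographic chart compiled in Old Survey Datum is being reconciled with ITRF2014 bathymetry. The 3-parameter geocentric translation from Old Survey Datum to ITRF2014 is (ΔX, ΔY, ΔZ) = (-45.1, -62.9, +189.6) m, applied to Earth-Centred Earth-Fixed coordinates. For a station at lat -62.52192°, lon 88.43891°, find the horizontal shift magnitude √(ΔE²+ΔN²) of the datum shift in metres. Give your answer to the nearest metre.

At φ = -62.52192°, λ = 88.43891°: sin φ = -0.887187, cos φ = 0.461409, sin λ = 0.999629, cos λ = 0.027243.
ΔE = −sin λ·ΔX + cos λ·ΔY = −(0.999629)·(-45.1) + (0.027243)·(-62.9) = 43.37 m.
ΔN = −sin φ cos λ·ΔX − sin φ sin λ·ΔY + cos φ·ΔZ = −(-0.887187)(0.027243)(-45.1) − (-0.887187)(0.999629)(-62.9) + (0.461409)(189.6) = 30.61 m.
Horizontal magnitude = √(ΔE² + ΔN²) = √(43.37² + 30.61²) = 53.08 m.

53 m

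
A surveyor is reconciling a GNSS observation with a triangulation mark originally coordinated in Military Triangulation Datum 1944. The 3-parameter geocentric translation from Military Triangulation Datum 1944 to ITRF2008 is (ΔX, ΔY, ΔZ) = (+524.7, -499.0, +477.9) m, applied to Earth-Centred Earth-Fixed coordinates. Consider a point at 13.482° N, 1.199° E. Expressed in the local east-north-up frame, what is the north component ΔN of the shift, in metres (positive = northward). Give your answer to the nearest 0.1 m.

The local north axis is (−sin φ cos λ, −sin φ sin λ, cos φ), giving ΔN = -122.302 + 2.434 + 464.731 = 344.86 m.

ΔN = 344.9 m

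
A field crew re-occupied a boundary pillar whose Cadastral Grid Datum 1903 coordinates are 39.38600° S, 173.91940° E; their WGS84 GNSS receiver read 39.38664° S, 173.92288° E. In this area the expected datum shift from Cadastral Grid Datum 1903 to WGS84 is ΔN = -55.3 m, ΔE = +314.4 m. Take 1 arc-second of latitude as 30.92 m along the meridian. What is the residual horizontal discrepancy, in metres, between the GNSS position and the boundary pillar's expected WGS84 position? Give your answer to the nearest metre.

22 m

Observed coordinate differences: Δφ = -0.00064°, Δλ = +0.00348°.
Converting to metres (1° lat = 111312 m, cos φ = 0.772889): observed ΔN = -71.2 m, observed ΔE = 299.4 m.
Subtracting the expected shift leaves a residual of -71.2 − (-55.3) = -15.9 m north and 299.4 − (314.4) = -15.0 m east.
Residual distance = √((-15.9)² + (-15.0)²) = 21.9 m.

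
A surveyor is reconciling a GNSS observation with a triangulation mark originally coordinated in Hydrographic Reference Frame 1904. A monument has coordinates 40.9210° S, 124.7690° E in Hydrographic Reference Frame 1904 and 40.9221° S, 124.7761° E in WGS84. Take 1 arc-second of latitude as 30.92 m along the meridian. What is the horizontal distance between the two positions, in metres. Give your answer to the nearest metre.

Δφ = -40.9221° − -40.9210° = -0.0011°; Δλ = 124.7761° − 124.7690° = +0.0071°.
1° of latitude = 3600 × 30.92 = 111312 m.
ΔN = Δφ × 111312 = -122.4 m; ΔE = Δλ × 111312 × cos(-40.9210°) = +0.0071 × 111312 × 0.755613 = 597.2 m.
Distance = √(ΔE² + ΔN²) = √(597.2² + (-122.4)²) = 609.6 m.

610 m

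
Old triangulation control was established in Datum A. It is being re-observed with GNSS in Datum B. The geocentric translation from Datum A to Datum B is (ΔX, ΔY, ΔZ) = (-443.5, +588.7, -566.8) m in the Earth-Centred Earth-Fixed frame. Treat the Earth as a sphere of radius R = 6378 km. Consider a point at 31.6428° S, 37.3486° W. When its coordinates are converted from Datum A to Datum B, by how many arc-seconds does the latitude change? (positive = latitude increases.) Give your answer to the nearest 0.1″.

sin φ = -0.524622, cos φ = 0.851335, sin λ = -0.606663, cos λ = 0.794959.
North component: ΔN = −sin φ cos λ·ΔX − sin φ sin λ·ΔY + cos φ·ΔZ = −(-0.524622)(0.794959)(-443.5) − (-0.524622)(-0.606663)(588.7) + (0.851335)(-566.8) = -854.86 m.
1° of latitude spans πR/180 = 111317 m, so Δφ = -854.86 / 111317 × 3600 = -27.646″.

Δφ = -27.6″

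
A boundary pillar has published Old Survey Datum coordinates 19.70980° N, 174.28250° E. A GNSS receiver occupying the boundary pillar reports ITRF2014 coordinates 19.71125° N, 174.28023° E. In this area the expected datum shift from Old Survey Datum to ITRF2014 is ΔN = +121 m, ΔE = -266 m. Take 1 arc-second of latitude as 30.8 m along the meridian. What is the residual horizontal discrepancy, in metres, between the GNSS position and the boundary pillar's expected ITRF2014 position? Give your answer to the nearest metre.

49 m

Observed coordinate differences: Δφ = +0.00145°, Δλ = -0.00227°.
Converting to metres (1° lat = 110880 m, cos φ = 0.941413): observed ΔN = 160.8 m, observed ΔE = -237.0 m.
Subtracting the expected shift leaves a residual of 160.8 − (121) = 39.8 m north and -237.0 − (-266) = 29.0 m east.
Residual distance = √(39.8² + 29.0²) = 49.3 m.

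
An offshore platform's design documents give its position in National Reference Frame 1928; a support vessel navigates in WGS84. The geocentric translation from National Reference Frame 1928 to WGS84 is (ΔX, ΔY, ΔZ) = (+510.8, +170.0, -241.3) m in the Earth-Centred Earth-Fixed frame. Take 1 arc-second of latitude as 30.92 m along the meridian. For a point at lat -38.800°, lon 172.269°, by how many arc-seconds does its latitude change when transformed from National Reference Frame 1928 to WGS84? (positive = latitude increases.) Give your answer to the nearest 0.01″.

Δφ = -15.88″

sin φ = -0.626604, cos φ = 0.779338, sin λ = 0.134522, cos λ = -0.990911.
North component: ΔN = −sin φ cos λ·ΔX − sin φ sin λ·ΔY + cos φ·ΔZ = −(-0.626604)(-0.990911)(510.8) − (-0.626604)(0.134522)(170.0) + (0.779338)(-241.3) = -490.88 m.
1° of latitude spans 3600 × 30.92 = 111312 m, so Δφ = -490.88 / 111312 × 3600 = -15.876″.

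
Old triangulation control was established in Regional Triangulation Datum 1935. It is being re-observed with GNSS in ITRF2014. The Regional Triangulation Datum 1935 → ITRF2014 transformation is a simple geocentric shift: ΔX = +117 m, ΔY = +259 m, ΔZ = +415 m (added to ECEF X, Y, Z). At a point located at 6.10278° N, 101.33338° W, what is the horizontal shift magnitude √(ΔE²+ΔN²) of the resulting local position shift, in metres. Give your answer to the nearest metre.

447 m

The local east axis at (φ, λ) is (−sin λ, cos λ, 0), so ΔE = −sin(-101.33338°)·117 + cos(-101.33338°)·259 = 63.82 m.
The local north axis is (−sin φ cos λ, −sin φ sin λ, cos φ), giving ΔN = 2.444 + 26.998 + 412.648 = 442.09 m.
Horizontal magnitude = √(ΔE² + ΔN²) = √(63.82² + 442.09²) = 446.67 m.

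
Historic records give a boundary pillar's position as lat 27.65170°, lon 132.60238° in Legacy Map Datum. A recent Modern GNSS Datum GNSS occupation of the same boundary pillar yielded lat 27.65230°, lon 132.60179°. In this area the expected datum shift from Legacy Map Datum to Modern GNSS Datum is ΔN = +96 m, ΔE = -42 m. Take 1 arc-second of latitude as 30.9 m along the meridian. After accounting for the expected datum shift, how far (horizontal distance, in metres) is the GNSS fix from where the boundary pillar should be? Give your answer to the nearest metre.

Observed coordinate differences: Δφ = +0.00060°, Δλ = -0.00059°.
Converting to metres (1° lat = 111240 m, cos φ = 0.885785): observed ΔN = 66.7 m, observed ΔE = -58.1 m.
Subtracting the expected shift leaves a residual of 66.7 − (96) = -29.3 m north and -58.1 − (-42) = -16.1 m east.
Residual distance = √((-29.3)² + (-16.1)²) = 33.4 m.

33 m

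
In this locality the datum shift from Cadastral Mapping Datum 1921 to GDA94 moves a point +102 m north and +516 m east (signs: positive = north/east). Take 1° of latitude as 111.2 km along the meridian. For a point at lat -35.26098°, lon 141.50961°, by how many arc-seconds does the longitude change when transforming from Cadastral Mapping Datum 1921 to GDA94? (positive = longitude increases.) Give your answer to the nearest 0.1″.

At latitude -35.26098°, cos φ = 0.816531.
1° of longitude at this latitude = 111.2 × cos φ = 90.80 km, so Δλ = 516.0 / 90798.2 = 0.0056829° = 20.459″.

Δλ = 20.5″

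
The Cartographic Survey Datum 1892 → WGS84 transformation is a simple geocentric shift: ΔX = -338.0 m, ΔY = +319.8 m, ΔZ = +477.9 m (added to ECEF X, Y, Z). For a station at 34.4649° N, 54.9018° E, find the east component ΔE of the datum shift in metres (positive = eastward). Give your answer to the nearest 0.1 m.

ΔE = 460.4 m

The local east axis at (φ, λ) is (−sin λ, cos λ, 0), so ΔE = −sin(54.9018°)·(-338.0) + cos(54.9018°)·319.8 = 460.42 m.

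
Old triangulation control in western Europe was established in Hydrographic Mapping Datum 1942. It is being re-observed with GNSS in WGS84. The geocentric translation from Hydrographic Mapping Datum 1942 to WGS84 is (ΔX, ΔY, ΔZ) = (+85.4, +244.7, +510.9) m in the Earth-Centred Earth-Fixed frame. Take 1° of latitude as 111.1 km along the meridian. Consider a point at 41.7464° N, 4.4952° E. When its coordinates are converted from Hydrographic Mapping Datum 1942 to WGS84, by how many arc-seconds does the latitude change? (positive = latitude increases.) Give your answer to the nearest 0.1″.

Δφ = 10.1″

sin φ = 0.665835, cos φ = 0.746099, sin λ = 0.078376, cos λ = 0.996924.
North component: ΔN = −sin φ cos λ·ΔX − sin φ sin λ·ΔY + cos φ·ΔZ = −(0.665835)(0.996924)(85.4) − (0.665835)(0.078376)(244.7) + (0.746099)(510.9) = 311.72 m.
1° of latitude spans 111100 m, so Δφ = 311.72 / 111100 × 3600 = 10.101″.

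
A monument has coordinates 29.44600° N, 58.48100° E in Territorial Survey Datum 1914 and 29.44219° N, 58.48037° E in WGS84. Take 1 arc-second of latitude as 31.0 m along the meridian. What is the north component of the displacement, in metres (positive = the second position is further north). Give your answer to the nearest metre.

Δφ = 29.44219° − 29.44600° = -0.00381°; Δλ = 58.48037° − 58.48100° = -0.00063°.
1° of latitude = 3600 × 31.00 = 111600 m.
ΔN = Δφ × 111600 = -425.2 m; ΔE = Δλ × 111600 × cos(29.44600°) = -0.00063 × 111600 × 0.870819 = -61.2 m.

ΔN = -425 m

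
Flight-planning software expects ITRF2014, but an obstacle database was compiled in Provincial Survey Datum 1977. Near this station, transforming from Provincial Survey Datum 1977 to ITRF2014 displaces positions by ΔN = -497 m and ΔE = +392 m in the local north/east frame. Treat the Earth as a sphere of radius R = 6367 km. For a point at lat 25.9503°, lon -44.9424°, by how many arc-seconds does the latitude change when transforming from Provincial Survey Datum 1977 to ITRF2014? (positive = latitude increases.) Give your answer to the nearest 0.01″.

On a sphere of radius R, 1 rad of latitude = R, so Δφ = ΔN / R = -497.0 / 6367000 = -7.8059e-05 rad = -16.101″.

Δφ = -16.10″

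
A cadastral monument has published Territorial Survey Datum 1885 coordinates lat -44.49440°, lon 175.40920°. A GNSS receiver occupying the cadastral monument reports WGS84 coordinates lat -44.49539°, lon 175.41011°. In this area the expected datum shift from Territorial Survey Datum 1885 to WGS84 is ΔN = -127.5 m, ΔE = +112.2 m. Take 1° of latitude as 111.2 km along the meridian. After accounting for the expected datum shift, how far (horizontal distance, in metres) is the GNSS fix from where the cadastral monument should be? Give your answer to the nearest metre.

44 m

Observed coordinate differences: Δφ = -0.00099°, Δλ = +0.00091°.
Converting to metres (1° lat = 111200 m, cos φ = 0.713319): observed ΔN = -110.1 m, observed ΔE = 72.2 m.
Subtracting the expected shift leaves a residual of -110.1 − (-127.5) = 17.4 m north and 72.2 − (112.2) = -40.0 m east.
Residual distance = √(17.4² + (-40.0)²) = 43.6 m.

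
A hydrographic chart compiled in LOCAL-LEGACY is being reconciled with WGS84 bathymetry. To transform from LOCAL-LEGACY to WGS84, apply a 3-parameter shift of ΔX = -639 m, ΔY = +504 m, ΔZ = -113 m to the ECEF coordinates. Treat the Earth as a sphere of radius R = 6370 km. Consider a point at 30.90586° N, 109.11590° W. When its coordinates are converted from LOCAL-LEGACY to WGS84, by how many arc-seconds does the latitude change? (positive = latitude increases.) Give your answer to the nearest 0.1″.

sin φ = 0.513629, cos φ = 0.858012, sin λ = -0.944858, cos λ = -0.327480.
North component: ΔN = −sin φ cos λ·ΔX − sin φ sin λ·ΔY + cos φ·ΔZ = −(0.513629)(-0.327480)(-639) − (0.513629)(-0.944858)(504) + (0.858012)(-113) = 40.16 m.
1° of latitude spans πR/180 = 111177 m, so Δφ = 40.16 / 111177 × 3600 = 1.300″.

Δφ = 1.3″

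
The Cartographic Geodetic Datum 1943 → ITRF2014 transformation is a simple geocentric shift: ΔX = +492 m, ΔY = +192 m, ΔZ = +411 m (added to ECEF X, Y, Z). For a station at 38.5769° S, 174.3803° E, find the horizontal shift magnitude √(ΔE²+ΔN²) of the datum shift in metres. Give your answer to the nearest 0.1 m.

At φ = -38.5769°, λ = 174.3803°: sin φ = -0.623564, cos φ = 0.781772, sin λ = 0.097925, cos λ = -0.995194.
ΔE = −sin λ·ΔX + cos λ·ΔY = −(0.097925)·(492) + (-0.995194)·(192) = -239.26 m.
ΔN = −sin φ cos λ·ΔX − sin φ sin λ·ΔY + cos φ·ΔZ = −(-0.623564)(-0.995194)(492) − (-0.623564)(0.097925)(192) + (0.781772)(411) = 27.71 m.
Horizontal magnitude = √(ΔE² + ΔN²) = √((-239.26)² + 27.71²) = 240.86 m.

240.9 m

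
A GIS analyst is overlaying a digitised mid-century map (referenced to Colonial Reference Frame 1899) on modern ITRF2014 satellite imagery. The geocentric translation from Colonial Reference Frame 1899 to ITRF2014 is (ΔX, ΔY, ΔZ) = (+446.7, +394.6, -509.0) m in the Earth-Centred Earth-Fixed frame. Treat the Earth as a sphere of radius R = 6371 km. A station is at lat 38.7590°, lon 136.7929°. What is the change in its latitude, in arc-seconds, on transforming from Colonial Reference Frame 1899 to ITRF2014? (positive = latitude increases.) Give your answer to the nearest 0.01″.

Δφ = -11.73″

sin φ = 0.626046, cos φ = 0.779786, sin λ = 0.684637, cos λ = -0.728884.
North component: ΔN = −sin φ cos λ·ΔX − sin φ sin λ·ΔY + cos φ·ΔZ = −(0.626046)(-0.728884)(446.7) − (0.626046)(0.684637)(394.6) + (0.779786)(-509.0) = -362.21 m.
1° of latitude spans πR/180 = 111195 m, so Δφ = -362.21 / 111195 × 3600 = -11.727″.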